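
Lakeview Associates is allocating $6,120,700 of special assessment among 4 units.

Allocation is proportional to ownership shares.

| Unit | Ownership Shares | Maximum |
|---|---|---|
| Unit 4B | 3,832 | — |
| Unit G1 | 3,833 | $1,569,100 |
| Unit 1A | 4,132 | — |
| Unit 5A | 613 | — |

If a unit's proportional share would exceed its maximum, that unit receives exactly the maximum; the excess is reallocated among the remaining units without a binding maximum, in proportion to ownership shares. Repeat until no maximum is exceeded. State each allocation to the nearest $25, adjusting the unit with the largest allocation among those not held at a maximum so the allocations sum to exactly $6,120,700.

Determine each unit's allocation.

Ownership shares total: 12,410.
Pro-rata shares before constraints: Unit 4B 1,889,969.57; Unit G1 1,890,462.78; Unit 1A 2,037,931.70; Unit 5A 302,335.95.
Capped: Unit G1 ($1,569,100); balance $4,551,600 reallocated over remaining ownership shares 8,577.
Redistributed shares: Unit 4B 2,033,546.83 → $2,033,550; Unit 1A 2,192,749.35 → $2,192,750; Unit 5A 325,303.81 → $325,300.

Unit 4B: $2,033,550 | Unit G1: $1,569,100 | Unit 1A: $2,192,750 | Unit 5A: $325,300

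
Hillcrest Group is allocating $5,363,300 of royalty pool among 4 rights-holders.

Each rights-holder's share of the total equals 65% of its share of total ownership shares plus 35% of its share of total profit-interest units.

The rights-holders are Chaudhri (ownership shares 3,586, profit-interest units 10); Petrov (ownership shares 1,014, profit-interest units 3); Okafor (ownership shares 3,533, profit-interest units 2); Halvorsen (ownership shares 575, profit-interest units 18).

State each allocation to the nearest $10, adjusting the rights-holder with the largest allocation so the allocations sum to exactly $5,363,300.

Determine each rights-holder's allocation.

Totals — ownership shares 8,708, profit-interest units 33.
Composite weights (65% ownership shares + 35% profit-interest units): Chaudhri 0.3737; Petrov 0.1075; Okafor 0.2849; Halvorsen 0.2338.
Pro-rata amounts: Chaudhri 2,004,447.61; Petrov 576,593.38; Okafor 1,528,161.81; Halvorsen 1,254,097.19.
After rounding ($10): Chaudhri $2,004,450; Petrov $576,590; Okafor $1,528,160; Halvorsen $1,254,100. Sum = $5,363,300.
Rounded total matches; no reconciliation needed.

Chaudhri: $2,004,450 · Petrov: $576,590 · Okafor: $1,528,160 · Halvorsen: $1,254,100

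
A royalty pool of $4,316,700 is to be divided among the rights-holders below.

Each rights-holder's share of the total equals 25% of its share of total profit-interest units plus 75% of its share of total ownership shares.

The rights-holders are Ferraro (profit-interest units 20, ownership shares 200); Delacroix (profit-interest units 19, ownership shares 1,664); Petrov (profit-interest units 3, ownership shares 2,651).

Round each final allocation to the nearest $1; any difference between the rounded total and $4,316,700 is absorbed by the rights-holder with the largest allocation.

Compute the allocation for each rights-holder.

Profit-interest units total 42; ownership shares total 4,515.
Blended shares (25% profit-interest units + 75% ownership shares): Ferraro 0.1523; Delacroix 0.3895; Petrov 0.4582.
Proportional shares: Ferraro 657,304.82; Delacroix 1,681,385.72; Petrov 1,978,009.46.
After rounding ($1): Ferraro $657,305; Delacroix $1,681,386; Petrov $1,978,009. Sum = $4,316,700.
Rounded total matches; no reconciliation needed.

Ferraro: $657,305 · Delacroix: $1,681,386 · Petrov: $1,978,009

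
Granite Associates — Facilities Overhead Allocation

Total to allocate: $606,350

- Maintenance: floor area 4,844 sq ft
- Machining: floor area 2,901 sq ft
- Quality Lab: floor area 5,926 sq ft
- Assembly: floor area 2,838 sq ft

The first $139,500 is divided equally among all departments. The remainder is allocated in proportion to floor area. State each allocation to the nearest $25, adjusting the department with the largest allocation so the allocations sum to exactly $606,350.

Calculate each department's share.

$139,500 shared equally gives $34,875 per department.
Remainder $466,850 by floor area (total 16,509): Maintenance 136,981.13 → $136,975; Machining 82,035.97 → $82,025; Quality Lab 167,578.48 → $167,575; Assembly 80,254.42 → $80,250.
Rounding difference +$25 on remainder applied to Quality Lab.
Totals: Maintenance $34,875 + $136,975 = $171,850; Machining $34,875 + $82,025 = $116,900; Quality Lab $34,875 + $167,600 = $202,475; Assembly $34,875 + $80,250 = $115,125.

Maintenance: $171,850 | Machining: $116,900 | Quality Lab: $202,475 | Assembly: $115,125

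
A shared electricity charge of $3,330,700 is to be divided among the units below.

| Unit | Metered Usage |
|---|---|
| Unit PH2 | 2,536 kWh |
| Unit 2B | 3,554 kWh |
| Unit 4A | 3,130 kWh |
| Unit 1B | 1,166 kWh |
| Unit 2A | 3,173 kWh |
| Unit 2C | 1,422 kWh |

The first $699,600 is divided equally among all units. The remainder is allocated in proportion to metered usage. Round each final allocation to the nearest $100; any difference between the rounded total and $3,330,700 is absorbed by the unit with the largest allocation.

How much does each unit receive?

$699,600 shared equally gives $116,600 per unit.
Remainder $2,631,100 by metered usage (total 14,981): Unit PH2 445,395.47 → $445,400; Unit 2B 624,185.93 → $624,200; Unit 4A 549,719.18 → $549,700; Unit 1B 204,783.57 → $204,800; Unit 2A 557,271.23 → $557,300; Unit 2C 249,744.62 → $249,700.
Totals: Unit PH2 $116,600 + $445,400 = $562,000; Unit 2B $116,600 + $624,200 = $740,800; Unit 4A $116,600 + $549,700 = $666,300; Unit 1B $116,600 + $204,800 = $321,400; Unit 2A $116,600 + $557,300 = $673,900; Unit 2C $116,600 + $249,700 = $366,300.

Unit PH2: $562,000; Unit 2B: $740,800; Unit 4A: $666,300; Unit 1B: $321,400; Unit 2A: $673,900; Unit 2C: $366,300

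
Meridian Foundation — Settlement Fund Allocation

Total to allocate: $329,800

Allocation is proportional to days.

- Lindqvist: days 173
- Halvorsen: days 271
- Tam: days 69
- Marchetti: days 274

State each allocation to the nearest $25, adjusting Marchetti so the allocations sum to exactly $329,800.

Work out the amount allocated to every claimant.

Sum of days: 787.
Proportional shares: Lindqvist 173/787 × $329,800 = 72,497.33; Halvorsen 271/787 × $329,800 = 113,565.18; Tam 69/787 × $329,800 = 28,915.12; Marchetti 274/787 × $329,800 = 114,822.36.
At nearest $25: Lindqvist $72,500; Halvorsen $113,575; Tam $28,925; Marchetti $114,825. Sum = $329,825.
Difference $329,800 − $329,825 = −$25 applied to Marchetti: Marchetti becomes $114,800.

Lindqvist: $72,500 | Halvorsen: $113,575 | Tam: $28,925 | Marchetti: $114,800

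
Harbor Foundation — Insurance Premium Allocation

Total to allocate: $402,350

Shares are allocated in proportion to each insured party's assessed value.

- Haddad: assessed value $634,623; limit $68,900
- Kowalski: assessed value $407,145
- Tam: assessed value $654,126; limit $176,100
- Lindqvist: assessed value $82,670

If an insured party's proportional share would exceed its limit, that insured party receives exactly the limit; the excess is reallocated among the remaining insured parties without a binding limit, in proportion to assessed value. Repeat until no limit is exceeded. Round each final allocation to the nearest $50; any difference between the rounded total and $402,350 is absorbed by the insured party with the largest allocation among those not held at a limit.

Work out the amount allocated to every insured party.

Total assessed value = 1,778,564.
Pro-rata shares before constraints: Haddad 143,565.58; Kowalski 92,105.09; Tam 147,977.58; Lindqvist 18,701.76.
Capped: Haddad ($68,900); balance $333,450 reallocated over remaining assessed value 1,143,941.
Capped: Tam ($176,100); balance $157,350 reallocated over remaining assessed value 489,815.
Shares after redistribution: Kowalski 130,792.78 → $130,800; Lindqvist 26,557.22 → $26,550.

Haddad: $68,900 · Kowalski: $130,800 · Tam: $176,100 · Lindqvist: $26,550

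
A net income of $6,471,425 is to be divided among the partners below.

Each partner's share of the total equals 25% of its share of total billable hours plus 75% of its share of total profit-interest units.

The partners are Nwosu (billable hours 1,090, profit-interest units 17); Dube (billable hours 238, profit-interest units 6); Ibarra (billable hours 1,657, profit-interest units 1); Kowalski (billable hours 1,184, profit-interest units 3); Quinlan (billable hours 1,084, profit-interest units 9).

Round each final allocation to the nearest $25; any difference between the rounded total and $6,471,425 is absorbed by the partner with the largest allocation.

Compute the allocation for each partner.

Nwosu: $2,627,675; Dube: $882,225; Ibarra: $645,150; Kowalski: $769,125; Quinlan: $1,547,250

Totals — billable hours 5,253, profit-interest units 36.
Combined weights (25% billable hours + 75% profit-interest units): Nwosu 0.4060; Dube 0.1363; Ibarra 0.0997; Kowalski 0.1188; Quinlan 0.2391.
Unrounded shares: Nwosu 2,627,668.96; Dube 882,229.06; Ibarra 645,155.98; Kowalski 769,120.79; Quinlan 1,547,250.21.
Rounded to nearest $25: Nwosu $2,627,675; Dube $882,225; Ibarra $645,150; Kowalski $769,125; Quinlan $1,547,250. Sum = $6,471,425.
No rounding difference to absorb.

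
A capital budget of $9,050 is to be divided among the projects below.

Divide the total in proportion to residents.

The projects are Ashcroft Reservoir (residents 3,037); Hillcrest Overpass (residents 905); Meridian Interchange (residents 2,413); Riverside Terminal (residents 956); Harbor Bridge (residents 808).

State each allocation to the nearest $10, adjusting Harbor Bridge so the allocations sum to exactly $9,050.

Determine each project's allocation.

Ashcroft Reservoir: $3,390 · Hillcrest Overpass: $1,010 · Meridian Interchange: $2,690 · Riverside Terminal: $1,070 · Harbor Bridge: $890

Residents total: 8,119.
Proportional shares: Ashcroft Reservoir 3,037/8,119 × $9,050 = 3,385.25; Hillcrest Overpass 905/8,119 × $9,050 = 1,008.78; Meridian Interchange 2,413/8,119 × $9,050 = 2,689.70; Riverside Terminal 956/8,119 × $9,050 = 1,065.62; Harbor Bridge 808/8,119 × $9,050 = 900.65.
After rounding ($10): Ashcroft Reservoir $3,390; Hillcrest Overpass $1,010; Meridian Interchange $2,690; Riverside Terminal $1,070; Harbor Bridge $900. Sum = $9,060.
Difference $9,050 − $9,060 = −$10 applied to Harbor Bridge: Harbor Bridge becomes $890.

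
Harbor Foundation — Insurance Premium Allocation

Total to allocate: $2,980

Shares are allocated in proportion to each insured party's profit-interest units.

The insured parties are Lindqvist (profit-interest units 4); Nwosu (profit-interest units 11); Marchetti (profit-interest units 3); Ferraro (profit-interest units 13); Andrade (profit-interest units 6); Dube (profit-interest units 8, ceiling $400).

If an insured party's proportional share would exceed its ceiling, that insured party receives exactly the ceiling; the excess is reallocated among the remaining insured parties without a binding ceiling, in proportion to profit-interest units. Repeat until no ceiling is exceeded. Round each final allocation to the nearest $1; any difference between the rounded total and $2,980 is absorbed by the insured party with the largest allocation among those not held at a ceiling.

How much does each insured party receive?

Lindqvist: $279; Nwosu: $767; Marchetti: $209; Ferraro: $907; Andrade: $418; Dube: $400

Combined profit-interest units = 45.
Unconstrained shares: Lindqvist 264.89; Nwosu 728.44; Marchetti 198.67; Ferraro 860.89; Andrade 397.33; Dube 529.78.
Held at cap: Dube ($400); residual $2,580 reallocated over remaining profit-interest units 37.
Remaining shares: Lindqvist 278.92 → $279; Nwosu 767.03 → $767; Marchetti 209.19 → $209; Ferraro 906.49 → $906; Andrade 418.38 → $418.
Rounding difference +$1 applied to Ferraro → $907.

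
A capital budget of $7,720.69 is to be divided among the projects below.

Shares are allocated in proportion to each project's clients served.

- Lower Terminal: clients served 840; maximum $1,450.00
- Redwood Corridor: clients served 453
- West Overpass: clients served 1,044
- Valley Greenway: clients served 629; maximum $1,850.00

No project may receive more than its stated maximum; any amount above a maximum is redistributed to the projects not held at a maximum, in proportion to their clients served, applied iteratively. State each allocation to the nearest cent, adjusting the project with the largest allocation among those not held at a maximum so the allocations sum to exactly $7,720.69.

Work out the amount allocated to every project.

Combined clients served = 2,966.
Pro-rata shares before constraints: Lower Terminal 2,186.5744; Redwood Corridor 1,179.1883; West Overpass 2,717.5996; Valley Greenway 1,637.3277.
Cap binds for Lower Terminal ($1,450.00); residual $6,270.69 reallocated over remaining clients served 2,126.
Cap binds for Valley Greenway ($1,850.00); residual $4,420.69 reallocated over remaining clients served 1,497.
Remaining shares: Redwood Corridor 1,337.7238 → $1,337.72; West Overpass 3,082.9662 → $3,082.97.

Lower Terminal: $1,450.00 | Redwood Corridor: $1,337.72 | West Overpass: $3,082.97 | Valley Greenway: $1,850.00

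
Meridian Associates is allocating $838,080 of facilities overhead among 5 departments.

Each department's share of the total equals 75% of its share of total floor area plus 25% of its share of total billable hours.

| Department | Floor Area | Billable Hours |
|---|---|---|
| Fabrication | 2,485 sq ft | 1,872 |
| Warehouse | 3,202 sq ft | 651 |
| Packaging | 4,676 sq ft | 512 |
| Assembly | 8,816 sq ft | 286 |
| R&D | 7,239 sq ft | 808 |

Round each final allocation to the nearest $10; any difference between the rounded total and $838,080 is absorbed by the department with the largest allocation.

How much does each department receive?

Fabrication: $154,120; Warehouse: $109,220; Packaging: $137,240; Assembly: $224,260; R&D: $213,240

Floor area total 26,418; billable hours total 4,129.
Composite weights (75% floor area + 25% billable hours): Fabrication 0.1839; Warehouse 0.1303; Packaging 0.1638; Assembly 0.2676; R&D 0.2544.
Proportional shares: Fabrication 154,117.15; Warehouse 109,218.80; Packaging 137,236.14; Assembly 224,270.58; R&D 213,237.34.
After rounding ($10): Fabrication $154,120; Warehouse $109,220; Packaging $137,240; Assembly $224,270; R&D $213,240. Sum = $838,090.
Difference $838,080 − $838,090 = −$10 applied to largest allocation (Assembly): Assembly becomes $224,260.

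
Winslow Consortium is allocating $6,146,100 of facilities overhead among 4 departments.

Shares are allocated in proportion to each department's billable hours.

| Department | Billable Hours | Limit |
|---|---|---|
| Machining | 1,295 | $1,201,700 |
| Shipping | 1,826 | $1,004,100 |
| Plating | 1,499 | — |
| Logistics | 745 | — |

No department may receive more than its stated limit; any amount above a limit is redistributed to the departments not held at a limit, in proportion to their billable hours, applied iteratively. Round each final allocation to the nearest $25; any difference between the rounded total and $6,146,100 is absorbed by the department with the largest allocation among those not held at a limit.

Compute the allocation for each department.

Machining: $1,201,700; Shipping: $1,004,100; Plating: $2,632,125; Logistics: $1,308,175

Combined billable hours = 5,365.
Proportional shares (ignoring caps): Machining 1,483,541.38; Shipping 2,091,850.62; Plating 1,717,242.11; Logistics 853,465.89.
Cap binds for Machining ($1,201,700), Shipping ($1,004,100); balance $3,940,300 reallocated over remaining billable hours 2,244.
Remaining shares: Plating 2,632,134.45 → $2,632,125; Logistics 1,308,165.55 → $1,308,175.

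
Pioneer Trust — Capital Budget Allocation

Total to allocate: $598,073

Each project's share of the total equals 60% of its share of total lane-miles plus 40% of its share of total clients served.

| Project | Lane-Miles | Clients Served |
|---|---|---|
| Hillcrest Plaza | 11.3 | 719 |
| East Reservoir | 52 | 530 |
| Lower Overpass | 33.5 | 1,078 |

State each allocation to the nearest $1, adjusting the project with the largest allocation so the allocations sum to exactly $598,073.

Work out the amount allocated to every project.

Hillcrest Plaza: $115,807 · East Reservoir: $247,255 · Lower Overpass: $235,011

Totals — lane-miles 96.8, clients served 2,327.
Blended shares (60% lane-miles + 40% clients served): Hillcrest Plaza 0.1936; East Reservoir 0.4134; Lower Overpass 0.3929.
Pro-rata amounts: Hillcrest Plaza 115,807.23; East Reservoir 247,254.43; Lower Overpass 235,011.35.
After rounding ($1): Hillcrest Plaza $115,807; East Reservoir $247,254; Lower Overpass $235,011. Sum = $598,072.
Difference $598,073 − $598,072 = +$1 applied to largest allocation (East Reservoir): East Reservoir becomes $247,255.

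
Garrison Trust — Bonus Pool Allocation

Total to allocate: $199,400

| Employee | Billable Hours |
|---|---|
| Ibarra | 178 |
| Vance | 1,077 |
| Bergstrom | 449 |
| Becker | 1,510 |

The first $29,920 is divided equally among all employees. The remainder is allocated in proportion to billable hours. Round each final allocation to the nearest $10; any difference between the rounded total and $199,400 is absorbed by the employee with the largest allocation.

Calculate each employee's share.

Equal tier: $29,920 ÷ 4 = $7,480 apiece.
Remainder $169,480 by billable hours (total 3,214): Ibarra 9,386.26 → $9,390; Vance 56,792.15 → $56,790; Bergstrom 23,676.58 → $23,680; Becker 79,625.02 → $79,630.
Rounding difference −$10 on remainder applied to Becker.
Totals: Ibarra $7,480 + $9,390 = $16,870; Vance $7,480 + $56,790 = $64,270; Bergstrom $7,480 + $23,680 = $31,160; Becker $7,480 + $79,620 = $87,100.

Ibarra: $16,870 | Vance: $64,270 | Bergstrom: $31,160 | Becker: $87,100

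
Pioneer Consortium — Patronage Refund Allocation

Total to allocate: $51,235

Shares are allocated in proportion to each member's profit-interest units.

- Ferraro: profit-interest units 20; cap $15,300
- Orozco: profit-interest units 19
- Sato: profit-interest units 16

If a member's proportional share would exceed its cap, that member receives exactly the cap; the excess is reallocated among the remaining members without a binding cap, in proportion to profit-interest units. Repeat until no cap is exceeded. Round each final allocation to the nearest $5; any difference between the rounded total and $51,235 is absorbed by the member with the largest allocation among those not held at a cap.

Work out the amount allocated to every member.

Combined profit-interest units = 55.
Unconstrained shares: Ferraro 18,630.91; Orozco 17,699.36; Sato 14,904.73.
Held at cap: Ferraro ($15,300); residual $35,935 reallocated over remaining profit-interest units 35.
Redistributed shares: Orozco 19,507.57 → $19,510; Sato 16,427.43 → $16,425.

Ferraro: $15,300 | Orozco: $19,510 | Sato: $16,425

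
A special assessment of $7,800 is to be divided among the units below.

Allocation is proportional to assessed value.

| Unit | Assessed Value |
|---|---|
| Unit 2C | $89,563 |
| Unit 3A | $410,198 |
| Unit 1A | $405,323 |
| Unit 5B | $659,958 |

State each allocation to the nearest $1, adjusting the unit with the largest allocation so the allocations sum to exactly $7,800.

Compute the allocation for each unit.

Sum of assessed value: 1,565,042.
Proportional shares: Unit 2C 89,563/1,565,042 × $7,800 = 446.37; Unit 3A 410,198/1,565,042 × $7,800 = 2,044.38; Unit 1A 405,323/1,565,042 × $7,800 = 2,020.09; Unit 5B 659,958/1,565,042 × $7,800 = 3,289.16.
At nearest $1: Unit 2C $446; Unit 3A $2,044; Unit 1A $2,020; Unit 5B $3,289. Sum = $7,799.
Difference $7,800 − $7,799 = +$1 applied to largest allocation (Unit 5B): Unit 5B becomes $3,290.

Unit 2C: $446 · Unit 3A: $2,044 · Unit 1A: $2,020 · Unit 5B: $3,290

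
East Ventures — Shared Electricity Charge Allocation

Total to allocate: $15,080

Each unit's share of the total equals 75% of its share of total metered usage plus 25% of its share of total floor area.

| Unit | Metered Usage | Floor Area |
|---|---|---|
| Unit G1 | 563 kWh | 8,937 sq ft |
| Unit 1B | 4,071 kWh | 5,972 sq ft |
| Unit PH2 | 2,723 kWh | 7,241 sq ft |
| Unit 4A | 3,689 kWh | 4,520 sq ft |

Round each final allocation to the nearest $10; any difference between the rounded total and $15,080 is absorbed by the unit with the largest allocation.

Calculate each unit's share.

Unit G1: $1,840 | Unit 1B: $5,010 | Unit PH2: $3,810 | Unit 4A: $4,420

Metered usage total 11,046; floor area total 26,670.
Blended shares (75% metered usage + 25% floor area): Unit G1 0.1220; Unit 1B 0.3324; Unit PH2 0.2528; Unit 4A 0.2928.
Unrounded shares: Unit G1 1,839.77; Unit 1B 5,012.48; Unit PH2 3,811.65; Unit 4A 4,416.10.
Rounded to nearest $10: Unit G1 $1,840; Unit 1B $5,010; Unit PH2 $3,810; Unit 4A $4,420. Sum = $15,080.
Sum already equals the total — no adjustment.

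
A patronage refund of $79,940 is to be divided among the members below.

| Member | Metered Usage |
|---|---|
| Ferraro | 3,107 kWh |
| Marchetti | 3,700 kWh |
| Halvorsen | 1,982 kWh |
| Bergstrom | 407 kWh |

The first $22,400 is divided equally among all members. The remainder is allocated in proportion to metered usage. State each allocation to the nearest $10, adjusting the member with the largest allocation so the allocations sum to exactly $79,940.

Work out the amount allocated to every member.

First tranche $22,400 split equally: $5,600 each.
Remainder $57,540 by metered usage (total 9,196): Ferraro 19,440.71 → $19,440; Marchetti 23,151.15 → $23,150; Halvorsen 12,401.51 → $12,400; Bergstrom 2,546.63 → $2,550.
Totals: Ferraro $5,600 + $19,440 = $25,040; Marchetti $5,600 + $23,150 = $28,750; Halvorsen $5,600 + $12,400 = $18,000; Bergstrom $5,600 + $2,550 = $8,150.

Ferraro: $25,040; Marchetti: $28,750; Halvorsen: $18,000; Bergstrom: $8,150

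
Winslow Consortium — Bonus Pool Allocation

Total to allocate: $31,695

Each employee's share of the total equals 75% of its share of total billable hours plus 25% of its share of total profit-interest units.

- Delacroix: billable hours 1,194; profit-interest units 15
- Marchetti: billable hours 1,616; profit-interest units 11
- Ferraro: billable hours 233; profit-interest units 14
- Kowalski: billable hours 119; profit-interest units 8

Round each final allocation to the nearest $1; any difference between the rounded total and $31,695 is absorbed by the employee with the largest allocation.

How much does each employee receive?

Delacroix: $11,452 | Marchetti: $13,965 | Ferraro: $4,063 | Kowalski: $2,215

Billable hours total 3,162; profit-interest units total 48.
Blended shares (75% billable hours + 25% profit-interest units): Delacroix 0.3613; Marchetti 0.4406; Ferraro 0.1282; Kowalski 0.0699.
Proportional shares: Delacroix 11,452.41; Marchetti 13,964.61; Ferraro 4,062.74; Kowalski 2,215.24.
After rounding ($1): Delacroix $11,452; Marchetti $13,965; Ferraro $4,063; Kowalski $2,215. Sum = $31,695.
No rounding difference to absorb.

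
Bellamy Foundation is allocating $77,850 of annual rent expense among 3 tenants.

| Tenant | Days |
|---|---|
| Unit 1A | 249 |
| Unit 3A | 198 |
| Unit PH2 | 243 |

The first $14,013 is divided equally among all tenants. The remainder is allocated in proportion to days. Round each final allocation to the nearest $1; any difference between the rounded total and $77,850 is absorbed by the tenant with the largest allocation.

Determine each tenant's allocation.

Unit 1A: $27,708; Unit 3A: $22,989; Unit PH2: $27,153

First tranche $14,013 split equally: $4,671 each.
Remainder $63,837 by days (total 690): Unit 1A 23,036.83 → $23,037; Unit 3A 18,318.44 → $18,318; Unit PH2 22,481.73 → $22,482.
Totals: Unit 1A $4,671 + $23,037 = $27,708; Unit 3A $4,671 + $18,318 = $22,989; Unit PH2 $4,671 + $22,482 = $27,153.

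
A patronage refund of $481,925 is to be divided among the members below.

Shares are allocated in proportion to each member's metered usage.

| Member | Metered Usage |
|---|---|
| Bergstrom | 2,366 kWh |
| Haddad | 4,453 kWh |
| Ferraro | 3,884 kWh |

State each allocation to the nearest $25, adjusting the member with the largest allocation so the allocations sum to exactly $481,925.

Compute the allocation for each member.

Sum of metered usage: 10,703.
Raw shares: Bergstrom 2,366/10,703 × $481,925 = 106,534.11; Haddad 4,453/10,703 × $481,925 = 200,505.65; Ferraro 3,884/10,703 × $481,925 = 174,885.24.
Rounded to nearest $25: Bergstrom $106,525; Haddad $200,500; Ferraro $174,875. Sum = $481,900.
Difference $481,925 − $481,900 = +$25 applied to largest allocation (Haddad): Haddad becomes $200,525.

Bergstrom: $106,525 · Haddad: $200,525 · Ferraro: $174,875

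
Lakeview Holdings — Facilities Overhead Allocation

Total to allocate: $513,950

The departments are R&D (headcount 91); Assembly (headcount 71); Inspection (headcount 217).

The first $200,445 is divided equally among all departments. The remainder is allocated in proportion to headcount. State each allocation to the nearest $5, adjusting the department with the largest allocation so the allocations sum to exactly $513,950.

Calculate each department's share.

R&D: $142,090 · Assembly: $125,545 · Inspection: $246,315

$200,445 shared equally gives $66,815 per department.
Remainder $313,505 by headcount (total 379): R&D 75,274.29 → $75,275; Assembly 58,730.49 → $58,730; Inspection 179,500.22 → $179,500.
Totals: R&D $66,815 + $75,275 = $142,090; Assembly $66,815 + $58,730 = $125,545; Inspection $66,815 + $179,500 = $246,315.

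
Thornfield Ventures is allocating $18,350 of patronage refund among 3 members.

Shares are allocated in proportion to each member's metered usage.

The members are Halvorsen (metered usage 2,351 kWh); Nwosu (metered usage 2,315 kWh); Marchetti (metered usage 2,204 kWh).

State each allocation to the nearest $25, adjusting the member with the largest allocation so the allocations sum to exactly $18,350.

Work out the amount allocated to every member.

Halvorsen: $6,300; Nwosu: $6,175; Marchetti: $5,875

Combined metered usage = 6,870.
Pro-rata amounts: Halvorsen 2,351/6,870 × $18,350 = 6,279.60; Nwosu 2,315/6,870 × $18,350 = 6,183.44; Marchetti 2,204/6,870 × $18,350 = 5,886.96.
At nearest $25: Halvorsen $6,275; Nwosu $6,175; Marchetti $5,875. Sum = $18,325.
Difference $18,350 − $18,325 = +$25 applied to largest allocation (Halvorsen): Halvorsen becomes $6,300.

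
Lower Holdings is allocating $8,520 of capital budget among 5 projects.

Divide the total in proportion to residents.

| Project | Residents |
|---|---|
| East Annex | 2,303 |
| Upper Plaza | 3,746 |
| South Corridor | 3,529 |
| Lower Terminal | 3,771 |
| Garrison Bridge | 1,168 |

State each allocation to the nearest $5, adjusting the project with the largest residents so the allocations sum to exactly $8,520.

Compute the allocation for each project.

East Annex: $1,350; Upper Plaza: $2,200; South Corridor: $2,070; Lower Terminal: $2,215; Garrison Bridge: $685

Total residents = 2,303 + 3,746 + 3,529 + 3,771 + 1,168 = 14,517.
Proportional shares: East Annex 1,351.63; Upper Plaza 2,198.52; South Corridor 2,071.16; Lower Terminal 2,213.19; Garrison Bridge 685.50.
At nearest $5: East Annex $1,350; Upper Plaza $2,200; South Corridor $2,070; Lower Terminal $2,215; Garrison Bridge $685. Sum = $8,520.
Sum already equals the total — no adjustment.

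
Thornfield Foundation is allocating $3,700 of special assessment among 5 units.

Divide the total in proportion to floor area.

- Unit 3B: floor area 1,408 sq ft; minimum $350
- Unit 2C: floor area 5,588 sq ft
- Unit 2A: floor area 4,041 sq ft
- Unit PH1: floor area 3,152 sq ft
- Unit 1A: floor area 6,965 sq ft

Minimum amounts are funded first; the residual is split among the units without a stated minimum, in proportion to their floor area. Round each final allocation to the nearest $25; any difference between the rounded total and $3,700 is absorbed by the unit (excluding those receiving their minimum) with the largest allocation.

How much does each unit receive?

Fund the minimums — Unit 3B $350. Residual $3,350.
Residual split over remaining floor area 19,746: Unit 2C 948.03 → $950; Unit 2A 685.57 → $675; Unit PH1 534.75 → $525; Unit 1A 1,181.64 → $1,175.
Rounding difference +$25 applied to Unit 1A → $1,200.

Unit 3B: $350; Unit 2C: $950; Unit 2A: $675; Unit PH1: $525; Unit 1A: $1,200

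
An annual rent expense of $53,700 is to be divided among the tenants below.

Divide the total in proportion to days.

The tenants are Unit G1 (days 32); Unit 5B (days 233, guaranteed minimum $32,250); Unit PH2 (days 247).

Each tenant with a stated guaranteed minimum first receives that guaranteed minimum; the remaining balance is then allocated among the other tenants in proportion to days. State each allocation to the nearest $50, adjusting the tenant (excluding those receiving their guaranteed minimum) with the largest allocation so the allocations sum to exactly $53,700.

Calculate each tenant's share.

Fund the minimums — Unit 5B $32,250. Balance $21,450.
Balance split over remaining days 279: Unit G1 2,460.22 → $2,450; Unit PH2 18,989.78 → $19,000.

Unit G1: $2,450 · Unit 5B: $32,250 · Unit PH2: $19,000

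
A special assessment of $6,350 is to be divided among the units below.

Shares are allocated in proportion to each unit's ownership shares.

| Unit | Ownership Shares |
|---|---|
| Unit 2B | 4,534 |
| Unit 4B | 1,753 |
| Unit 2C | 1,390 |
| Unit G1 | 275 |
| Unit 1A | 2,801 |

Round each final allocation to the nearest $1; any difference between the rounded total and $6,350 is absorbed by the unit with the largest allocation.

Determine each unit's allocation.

Total ownership shares = 10,753.
Pro-rata amounts: Unit 2B 4,534/10,753 × $6,350 = 2,677.48; Unit 4B 1,753/10,753 × $6,350 = 1,035.20; Unit 2C 1,390/10,753 × $6,350 = 820.84; Unit G1 275/10,753 × $6,350 = 162.40; Unit 1A 2,801/10,753 × $6,350 = 1,654.08.
Rounded to nearest $1: Unit 2B $2,677; Unit 4B $1,035; Unit 2C $821; Unit G1 $162; Unit 1A $1,654. Sum = $6,349.
Difference $6,350 − $6,349 = +$1 applied to largest allocation (Unit 2B): Unit 2B becomes $2,678.

Unit 2B: $2,678 · Unit 4B: $1,035 · Unit 2C: $821 · Unit G1: $162 · Unit 1A: $1,654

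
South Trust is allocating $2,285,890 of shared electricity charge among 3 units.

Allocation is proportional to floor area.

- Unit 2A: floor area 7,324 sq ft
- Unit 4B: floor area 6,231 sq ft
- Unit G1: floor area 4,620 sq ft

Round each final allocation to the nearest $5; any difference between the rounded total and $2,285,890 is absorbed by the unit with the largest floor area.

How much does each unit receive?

Unit 2A: $921,145; Unit 4B: $783,680; Unit G1: $581,065

Floor area total: 18,175.
Raw shares: Unit 2A 7,324/18,175 × $2,285,890 = 921,147.64; Unit 4B 6,231/18,175 × $2,285,890 = 783,679.81; Unit G1 4,620/18,175 × $2,285,890 = 581,062.55.
At nearest $5: Unit 2A $921,150; Unit 4B $783,680; Unit G1 $581,065. Sum = $2,285,895.
Difference $2,285,890 − $2,285,895 = −$5 applied to largest floor area (Unit 2A): Unit 2A becomes $921,145.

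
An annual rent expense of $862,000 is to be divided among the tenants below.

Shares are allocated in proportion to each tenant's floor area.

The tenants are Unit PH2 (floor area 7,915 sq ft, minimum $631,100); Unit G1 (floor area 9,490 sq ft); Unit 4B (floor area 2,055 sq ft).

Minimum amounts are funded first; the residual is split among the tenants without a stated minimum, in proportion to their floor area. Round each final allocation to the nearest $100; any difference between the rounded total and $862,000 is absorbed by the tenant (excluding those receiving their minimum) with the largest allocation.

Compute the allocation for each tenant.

Guaranteed amounts: Unit PH2 $631,100. Balance $230,900.
Balance split over remaining floor area 11,545: Unit G1 189,800.00 → $189,800; Unit 4B 41,100.00 → $41,100.

Unit PH2: $631,100 | Unit G1: $189,800 | Unit 4B: $41,100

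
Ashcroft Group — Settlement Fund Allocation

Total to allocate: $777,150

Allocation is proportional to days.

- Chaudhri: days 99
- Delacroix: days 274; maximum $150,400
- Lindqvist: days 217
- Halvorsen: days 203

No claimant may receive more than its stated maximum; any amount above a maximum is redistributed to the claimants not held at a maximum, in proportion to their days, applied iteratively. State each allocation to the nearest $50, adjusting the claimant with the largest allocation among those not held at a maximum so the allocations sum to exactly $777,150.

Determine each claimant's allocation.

Chaudhri: $119,550; Delacroix: $150,400; Lindqvist: $262,050; Halvorsen: $245,150

Sum of days: 793.
Unconstrained shares: Chaudhri 97,021.25; Delacroix 268,523.46; Lindqvist 212,662.74; Halvorsen 198,942.56.
Cap binds for Delacroix ($150,400); remaining pool $626,750 reallocated over remaining days 519.
Remaining shares: Chaudhri 119,553.47 → $119,550; Lindqvist 262,051.54 → $262,050; Halvorsen 245,144.99 → $245,150.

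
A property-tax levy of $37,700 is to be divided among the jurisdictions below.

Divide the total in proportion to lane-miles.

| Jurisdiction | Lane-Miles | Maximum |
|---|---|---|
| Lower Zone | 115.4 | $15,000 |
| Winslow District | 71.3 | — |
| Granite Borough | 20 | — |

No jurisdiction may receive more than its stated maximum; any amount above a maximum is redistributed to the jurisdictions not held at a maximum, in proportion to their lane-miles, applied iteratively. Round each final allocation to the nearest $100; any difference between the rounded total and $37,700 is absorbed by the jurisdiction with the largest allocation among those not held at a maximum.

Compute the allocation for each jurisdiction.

Lane-miles total: 206.7.
Proportional shares (ignoring caps): Lower Zone 21,047.80; Winslow District 13,004.40; Granite Borough 3,647.80.
Cap binds for Lower Zone ($15,000); residual $22,700 reallocated over remaining lane-miles 91.3.
Redistributed shares: Winslow District 17,727.38 → $17,700; Granite Borough 4,972.62 → $5,000.

Lower Zone: $15,000; Winslow District: $17,700; Granite Borough: $5,000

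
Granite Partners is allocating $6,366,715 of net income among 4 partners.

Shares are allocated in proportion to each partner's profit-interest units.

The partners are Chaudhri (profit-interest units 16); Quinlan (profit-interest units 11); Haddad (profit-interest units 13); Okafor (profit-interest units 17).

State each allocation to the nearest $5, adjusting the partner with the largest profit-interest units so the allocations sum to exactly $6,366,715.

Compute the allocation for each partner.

Profit-interest units total: 57.
Unrounded shares: Chaudhri 16/57 × $6,366,715 = 1,787,148.07; Quinlan 11/57 × $6,366,715 = 1,228,664.30; Haddad 13/57 × $6,366,715 = 1,452,057.81; Okafor 17/57 × $6,366,715 = 1,898,844.82.
At nearest $5: Chaudhri $1,787,150; Quinlan $1,228,665; Haddad $1,452,060; Okafor $1,898,845. Sum = $6,366,720.
Difference $6,366,715 − $6,366,720 = −$5 applied to largest profit-interest units (Okafor): Okafor becomes $1,898,840.

Chaudhri: $1,787,150; Quinlan: $1,228,665; Haddad: $1,452,060; Okafor: $1,898,840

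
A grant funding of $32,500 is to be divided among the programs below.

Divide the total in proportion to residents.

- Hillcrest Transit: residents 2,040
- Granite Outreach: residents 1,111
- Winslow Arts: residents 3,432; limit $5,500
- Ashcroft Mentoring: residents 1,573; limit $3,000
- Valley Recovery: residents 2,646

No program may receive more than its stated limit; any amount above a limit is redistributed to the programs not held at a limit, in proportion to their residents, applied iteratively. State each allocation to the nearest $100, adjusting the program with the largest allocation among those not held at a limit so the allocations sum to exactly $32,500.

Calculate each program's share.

Sum of residents: 10,802.
Pro-rata shares before constraints: Hillcrest Transit 6,137.75; Granite Outreach 3,342.67; Winslow Arts 10,325.87; Ashcroft Mentoring 4,732.69; Valley Recovery 7,961.03.
Held at cap: Winslow Arts ($5,500), Ashcroft Mentoring ($3,000); residual $24,000 reallocated over remaining residents 5,797.
Redistributed shares: Hillcrest Transit 8,445.75 → $8,400; Granite Outreach 4,599.62 → $4,600; Valley Recovery 10,954.63 → $11,000.

Hillcrest Transit: $8,400; Granite Outreach: $4,600; Winslow Arts: $5,500; Ashcroft Mentoring: $3,000; Valley Recovery: $11,000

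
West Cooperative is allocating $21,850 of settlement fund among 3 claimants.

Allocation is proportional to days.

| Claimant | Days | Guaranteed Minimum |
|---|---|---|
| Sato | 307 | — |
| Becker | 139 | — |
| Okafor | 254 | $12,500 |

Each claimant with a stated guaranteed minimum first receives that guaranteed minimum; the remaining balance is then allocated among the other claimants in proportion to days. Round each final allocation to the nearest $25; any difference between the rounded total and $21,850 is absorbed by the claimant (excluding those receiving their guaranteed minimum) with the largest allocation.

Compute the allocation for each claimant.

Sato: $6,425 | Becker: $2,925 | Okafor: $12,500

Minimums first: Okafor $12,500. Remaining pool $9,350.
Remaining pool split over remaining days 446: Sato 6,435.99 → $6,425; Becker 2,914.01 → $2,925.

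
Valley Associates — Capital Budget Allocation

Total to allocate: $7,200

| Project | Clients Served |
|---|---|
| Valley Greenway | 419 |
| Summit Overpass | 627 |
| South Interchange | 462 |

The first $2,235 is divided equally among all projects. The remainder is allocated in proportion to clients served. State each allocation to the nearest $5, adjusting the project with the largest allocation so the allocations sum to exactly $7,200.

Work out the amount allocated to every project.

Valley Greenway: $2,125 · Summit Overpass: $2,810 · South Interchange: $2,265

First tranche $2,235 split equally: $745 each.
Remainder $4,965 by clients served (total 1,508): Valley Greenway 1,379.53 → $1,380; Summit Overpass 2,064.36 → $2,065; South Interchange 1,521.11 → $1,520.
Totals: Valley Greenway $745 + $1,380 = $2,125; Summit Overpass $745 + $2,065 = $2,810; South Interchange $745 + $1,520 = $2,265.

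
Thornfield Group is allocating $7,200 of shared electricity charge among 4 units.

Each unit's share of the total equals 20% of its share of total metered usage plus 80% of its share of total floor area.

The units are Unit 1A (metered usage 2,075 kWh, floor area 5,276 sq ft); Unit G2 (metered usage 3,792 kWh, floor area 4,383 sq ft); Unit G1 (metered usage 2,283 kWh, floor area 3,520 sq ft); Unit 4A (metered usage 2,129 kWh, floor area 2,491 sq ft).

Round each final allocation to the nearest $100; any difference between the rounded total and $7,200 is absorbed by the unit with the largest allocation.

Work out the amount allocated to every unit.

Metered usage total 10,279; floor area total 15,670.
Combined weights (20% metered usage + 80% floor area): Unit 1A 0.3097; Unit G2 0.2975; Unit G1 0.2241; Unit 4A 0.1686.
Pro-rata amounts: Unit 1A 2,230.05; Unit G2 2,142.34; Unit G1 1,613.72; Unit 4A 1,213.90.
After rounding ($100): Unit 1A $2,200; Unit G2 $2,100; Unit G1 $1,600; Unit 4A $1,200. Sum = $7,100.
Difference $7,200 − $7,100 = +$100 applied to largest allocation (Unit 1A): Unit 1A becomes $2,300.

Unit 1A: $2,300 | Unit G2: $2,100 | Unit G1: $1,600 | Unit 4A: $1,200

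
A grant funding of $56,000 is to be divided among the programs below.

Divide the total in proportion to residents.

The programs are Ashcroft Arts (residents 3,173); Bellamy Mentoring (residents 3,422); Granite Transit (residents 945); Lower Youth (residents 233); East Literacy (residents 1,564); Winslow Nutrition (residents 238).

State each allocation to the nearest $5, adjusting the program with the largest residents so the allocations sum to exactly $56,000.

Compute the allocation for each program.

Combined residents = 3,173 + 3,422 + 945 + 233 + 1,564 + 238 = 9,575.
Raw shares: Ashcroft Arts 18,557.49; Bellamy Mentoring 20,013.79; Granite Transit 5,526.89; Lower Youth 1,362.72; East Literacy 9,147.15; Winslow Nutrition 1,391.96.
At nearest $5: Ashcroft Arts $18,555; Bellamy Mentoring $20,015; Granite Transit $5,525; Lower Youth $1,365; East Literacy $9,145; Winslow Nutrition $1,390. Sum = $55,995.
Difference $56,000 − $55,995 = +$5 applied to largest residents (Bellamy Mentoring): Bellamy Mentoring becomes $20,020.

Ashcroft Arts: $18,555 · Bellamy Mentoring: $20,020 · Granite Transit: $5,525 · Lower Youth: $1,365 · East Literacy: $9,145 · Winslow Nutrition: $1,390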